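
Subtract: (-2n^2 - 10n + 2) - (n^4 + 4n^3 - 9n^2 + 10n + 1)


Distribute the minus sign:
  (-2n^2 - 10n + 2)
- (n^4 + 4n^3 - 9n^2 + 10n + 1)
Negate second polynomial: -n^4 - 4n^3 + 9n^2 - 10n - 1
Add: -n^4 - 4n^3 + 7n^2 - 20n + 1


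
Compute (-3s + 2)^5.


Expand (-3s + 2)^5 by repeated multiplication:
  (-3s + 2)^2 = 9s^2 - 12s + 4
  (-3s + 2)^3 = -27s^3 + 54s^2 - 36s + 8
  (-3s + 2)^4 = 81s^4 - 216s^3 + 216s^2 - 96s + 16
= -243s^5 + 810s^4 - 1080s^3 + 720s^2 - 240s + 32


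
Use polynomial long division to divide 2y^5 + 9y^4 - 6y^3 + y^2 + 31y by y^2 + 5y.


(2y^5 + 9y^4 - 6y^3 + y^2 + 31y) / (y^2 + 5y)
Step 1: 2y^3 * (y^2 + 5y) = 2y^5 + 10y^4; subtract.
Step 2: -y^2 * (y^2 + 5y) = -y^4 - 5y^3; subtract.
Step 3: -y * (y^2 + 5y) = -y^3 - 5y^2; subtract.
Step 4: 6 * (y^2 + 5y) = 6y^2 + 30y; subtract.
Quotient: 2y^3 - y^2 - y + 6, Remainder: y


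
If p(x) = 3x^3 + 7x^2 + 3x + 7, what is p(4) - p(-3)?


p(4) = 323
p(-3) = -20
p(4) - p(-3) = 323 + 20 = 343


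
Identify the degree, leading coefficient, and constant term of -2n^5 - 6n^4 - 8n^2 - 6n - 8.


Highest power of n is 5, with coefficient -2. Constant term is -8.
Degree = 5, leading coefficient = -2, constant term = -8


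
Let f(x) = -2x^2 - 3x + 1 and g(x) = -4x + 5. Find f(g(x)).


Substitute g(x) into f:
f(g(x)) = -2*(-4x + 5)^2 + (-3)*(-4x + 5) + 1
(-4x + 5)^2 = 16x^2 - 40x + 25
Expand and combine: -32x^2 + 92x - 64


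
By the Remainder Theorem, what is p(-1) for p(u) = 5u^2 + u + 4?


By the Remainder Theorem, the remainder equals p(-1):
  5*(-1)^2 = 5
  1*(-1)^1 = -1
  constant: 4
Sum: 5 - 1 + 4 = 8


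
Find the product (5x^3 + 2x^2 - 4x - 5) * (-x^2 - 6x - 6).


Distribute each term of the first polynomial:
  (5x^3)(-x^2 - 6x - 6) = -5x^5 - 30x^4 - 30x^3
  (2x^2)(-x^2 - 6x - 6) = -2x^4 - 12x^3 - 12x^2
  (-4x)(-x^2 - 6x - 6) = 4x^3 + 24x^2 + 24x
  (-5)(-x^2 - 6x - 6) = 5x^2 + 30x + 30
Sum: -5x^5 - 32x^4 - 38x^3 + 17x^2 + 54x + 30


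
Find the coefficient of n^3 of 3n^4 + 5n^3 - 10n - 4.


Read off the coefficient of n^3: 5


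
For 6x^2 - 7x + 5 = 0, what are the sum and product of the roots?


For ax^2+bx+c=0: sum = -b/a, product = c/a.
a=6, b=-7, c=5
Sum = -(-7)/6 = 7/6
Product = (5)/6 = 5/6


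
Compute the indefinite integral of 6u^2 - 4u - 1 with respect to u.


Reverse power rule on each term:
  ∫ 6u^2 du = 2u^3
  ∫ -4u du = -2u^2
  ∫ -1 du = -u
F(u) = 2u^3 - 2u^2 - u + C


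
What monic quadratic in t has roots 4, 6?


p(t) = (t - 4)(t - 6)
Expand: t^2 - 10t + 24


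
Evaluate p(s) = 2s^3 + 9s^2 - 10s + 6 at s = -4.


Using direct substitution:
  2 * (-4)^3 = -128
  9 * (-4)^2 = 144
  -10 * (-4)^1 = 40
  constant: 6
Sum = -128 + 144 + 40 + 6 = 62


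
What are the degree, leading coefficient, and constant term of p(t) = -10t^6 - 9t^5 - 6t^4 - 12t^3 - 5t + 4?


Highest power of t is 6, with coefficient -10. Constant term is 4.
Degree = 6, leading coefficient = -10, constant term = 4


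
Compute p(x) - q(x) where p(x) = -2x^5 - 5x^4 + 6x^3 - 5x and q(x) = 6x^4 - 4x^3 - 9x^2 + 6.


Distribute the minus sign:
  (-2x^5 - 5x^4 + 6x^3 - 5x)
- (6x^4 - 4x^3 - 9x^2 + 6)
Negate second polynomial: -6x^4 + 4x^3 + 9x^2 - 6
Add: -2x^5 - 11x^4 + 10x^3 + 9x^2 - 5x - 6


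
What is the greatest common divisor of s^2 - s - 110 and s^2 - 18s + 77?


Factor each:
  s^2 - s - 110 = (s - 11)(s + 10)
  s^2 - 18s + 77 = (s - 11)(s - 7)
Common monic factor: s - 11


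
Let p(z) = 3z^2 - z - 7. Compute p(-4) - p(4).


p(-4) = 45
p(4) = 37
p(-4) - p(4) = 45 - 37 = 8


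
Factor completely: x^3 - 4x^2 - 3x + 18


Try integer roots (divisors of 18). x=3: p(3)=0.
Divide out (x - 3): quotient is x^2 - x - 6.
Factor the quadratic: (x - 3)(x + 2)
Result: (x - 3)(x - 3)(x + 2)


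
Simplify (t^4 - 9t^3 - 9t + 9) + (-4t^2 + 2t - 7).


Align terms by degree and add:
  t^4 - 9t^3 - 9t + 9
  -4t^2 + 2t - 7
= t^4 - 9t^3 - 4t^2 - 7t + 2


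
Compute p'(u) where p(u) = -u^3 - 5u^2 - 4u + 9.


Apply the power rule term by term:
  d/du(-u^3) = -3u^2
  d/du(-5u^2) = -10u
  d/du(-4u) = -4
  d/du(9) = 0
p'(u) = -3u^2 - 10u - 4


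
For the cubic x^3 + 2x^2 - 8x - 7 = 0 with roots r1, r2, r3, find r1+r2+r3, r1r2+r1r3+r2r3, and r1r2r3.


Monic cubic x^3+bx^2+cx+d=0: sum=-b, pairwise sum=c, product=-d.
b=2, c=-8, d=-7
r1+r2+r3 = -2
r1r2+r1r3+r2r3 = -8
r1r2r3 = 7


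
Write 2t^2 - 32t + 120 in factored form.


Roots satisfy r1 + r2 = -b/a = 16 and r1*r2 = c/a = 60.
So r1 = 10, r2 = 6.
2t^2 - 32t + 120 = 2(t - r1)(t - r2) = 2(t - 10)(t - 6)


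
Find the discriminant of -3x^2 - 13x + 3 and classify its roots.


D = b^2 - 4ac = (-13)^2 - 4(-3)(3) = 169 + 36 = 205
Since D > 0: two distinct irrational roots


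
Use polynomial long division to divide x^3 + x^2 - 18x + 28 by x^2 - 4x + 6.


(x^3 + x^2 - 18x + 28) / (x^2 - 4x + 6)
Step 1: x * (x^2 - 4x + 6) = x^3 - 4x^2 + 6x; subtract.
Step 2: 5 * (x^2 - 4x + 6) = 5x^2 - 20x + 30; subtract.
Quotient: x + 5, Remainder: -4x - 2


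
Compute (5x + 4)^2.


Expand (5x + 4)^2 by repeated multiplication:
= 25x^2 + 40x + 16


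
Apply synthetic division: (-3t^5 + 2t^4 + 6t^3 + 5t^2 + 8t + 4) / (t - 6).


Synthetic division with c = 6. Coefficients: -3, 2, 6, 5, 8, 4
Bring down -3.
  -3 * 6 = -18; -18 + 2 = -16
  -16 * 6 = -96; -96 + 6 = -90
  -90 * 6 = -540; -540 + 5 = -535
  -535 * 6 = -3210; -3210 + 8 = -3202
  -3202 * 6 = -19212; -19212 + 4 = -19208
Quotient: -3t^4 - 16t^3 - 90t^2 - 535t - 3202, Remainder: -19208


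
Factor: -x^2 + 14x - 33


Roots satisfy r1 + r2 = -b/a = 14 and r1*r2 = c/a = 33.
So r1 = 3, r2 = 11.
-x^2 + 14x - 33 = -(x - r1)(x - r2) = -(x - 3)(x - 11)


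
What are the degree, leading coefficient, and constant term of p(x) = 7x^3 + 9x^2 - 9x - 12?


Highest power of x is 3, with coefficient 7. Constant term is -12.
Degree = 3, leading coefficient = 7, constant term = -12


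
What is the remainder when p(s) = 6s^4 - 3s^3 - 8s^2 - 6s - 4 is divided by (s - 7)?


By the Remainder Theorem, the remainder equals p(7):
  6*(7)^4 = 14406
  -3*(7)^3 = -1029
  -8*(7)^2 = -392
  -6*(7)^1 = -42
  constant: -4
Sum: 14406 - 1029 - 392 - 42 - 4 = 12939


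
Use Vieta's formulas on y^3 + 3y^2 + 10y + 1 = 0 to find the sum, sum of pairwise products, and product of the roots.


Monic cubic y^3+by^2+cy+d=0: sum=-b, pairwise sum=c, product=-d.
b=3, c=10, d=1
r1+r2+r3 = -3
r1r2+r1r3+r2r3 = 10
r1r2r3 = -1


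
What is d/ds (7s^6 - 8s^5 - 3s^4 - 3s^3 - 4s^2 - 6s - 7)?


Apply the power rule term by term:
  d/ds(7s^6) = 42s^5
  d/ds(-8s^5) = -40s^4
  d/ds(-3s^4) = -12s^3
  d/ds(-3s^3) = -9s^2
  d/ds(-4s^2) = -8s
  d/ds(-6s) = -6
  d/ds(-7) = 0
p'(s) = 42s^5 - 40s^4 - 12s^3 - 9s^2 - 8s - 6


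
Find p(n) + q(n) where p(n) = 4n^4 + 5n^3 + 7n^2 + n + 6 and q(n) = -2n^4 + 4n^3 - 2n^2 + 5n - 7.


Align terms by degree and add:
  4n^4 + 5n^3 + 7n^2 + n + 6
  -2n^4 + 4n^3 - 2n^2 + 5n - 7
= 2n^4 + 9n^3 + 5n^2 + 6n - 1


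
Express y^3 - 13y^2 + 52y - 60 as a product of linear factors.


Try integer roots (divisors of -60). y=6: p(6)=0.
Divide out (y - 6): quotient is y^2 - 7y + 10.
Factor the quadratic: (y - 5)(y - 2)
Result: (y - 6)(y - 5)(y - 2)


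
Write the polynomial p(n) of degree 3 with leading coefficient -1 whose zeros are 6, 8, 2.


p(n) = -(n - 6)(n - 8)(n - 2)
Expand: -n^3 + 16n^2 - 76n + 96


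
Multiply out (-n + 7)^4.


Expand (-n + 7)^4 by repeated multiplication:
  (-n + 7)^2 = n^2 - 14n + 49
  (-n + 7)^3 = -n^3 + 21n^2 - 147n + 343
= n^4 - 28n^3 + 294n^2 - 1372n + 2401


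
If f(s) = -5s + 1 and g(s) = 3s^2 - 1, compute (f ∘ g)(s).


Substitute g(s) into f:
f(g(s)) = -5*(3s^2 - 1) + 1
Expand and combine: -15s^2 + 6


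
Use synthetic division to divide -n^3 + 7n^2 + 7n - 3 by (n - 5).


Synthetic division with c = 5. Coefficients: -1, 7, 7, -3
Bring down -1.
  -1 * 5 = -5; -5 + 7 = 2
  2 * 5 = 10; 10 + 7 = 17
  17 * 5 = 85; 85 - 3 = 82
Quotient: -n^2 + 2n + 17, Remainder: 82


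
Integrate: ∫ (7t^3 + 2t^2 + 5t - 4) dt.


Reverse power rule on each term:
  ∫ 7t^3 dt = (7/4)t^4
  ∫ 2t^2 dt = (2/3)t^3
  ∫ 5t dt = (5/2)t^2
  ∫ -4 dt = -4t
F(t) = (7/4)t^4 + (2/3)t^3 + (5/2)t^2 - 4t + C


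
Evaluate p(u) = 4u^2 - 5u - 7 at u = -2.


Using direct substitution:
  4 * (-2)^2 = 16
  -5 * (-2)^1 = 10
  constant: -7
Sum = 16 + 10 - 7 = 19


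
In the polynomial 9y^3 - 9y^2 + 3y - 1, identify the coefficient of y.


Read off the coefficient of y: 3


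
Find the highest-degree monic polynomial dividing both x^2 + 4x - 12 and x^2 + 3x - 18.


Factor each:
  x^2 + 4x - 12 = (x + 6)(x - 2)
  x^2 + 3x - 18 = (x + 6)(x - 3)
Common monic factor: x + 6


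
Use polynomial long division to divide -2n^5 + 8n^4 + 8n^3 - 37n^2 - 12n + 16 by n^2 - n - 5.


(-2n^5 + 8n^4 + 8n^3 - 37n^2 - 12n + 16) / (n^2 - n - 5)
Step 1: -2n^3 * (n^2 - n - 5) = -2n^5 + 2n^4 + 10n^3; subtract.
Step 2: 6n^2 * (n^2 - n - 5) = 6n^4 - 6n^3 - 30n^2; subtract.
Step 3: 4n * (n^2 - n - 5) = 4n^3 - 4n^2 - 20n; subtract.
Step 4: -3 * (n^2 - n - 5) = -3n^2 + 3n + 15; subtract.
Quotient: -2n^3 + 6n^2 + 4n - 3, Remainder: 5n + 1


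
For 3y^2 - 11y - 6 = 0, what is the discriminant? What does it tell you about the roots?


D = b^2 - 4ac = (-11)^2 - 4(3)(-6) = 121 + 72 = 193
Since D > 0: two distinct irrational roots


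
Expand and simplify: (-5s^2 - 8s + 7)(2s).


Distribute each term of the first polynomial:
  (-5s^2)(2s) = -10s^3
  (-8s)(2s) = -16s^2
  (7)(2s) = 14s
Sum: -10s^3 - 16s^2 + 14s


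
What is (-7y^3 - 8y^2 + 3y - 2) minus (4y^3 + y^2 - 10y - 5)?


Distribute the minus sign:
  (-7y^3 - 8y^2 + 3y - 2)
- (4y^3 + y^2 - 10y - 5)
Negate second polynomial: -4y^3 - y^2 + 10y + 5
Add: -11y^3 - 9y^2 + 13y + 3


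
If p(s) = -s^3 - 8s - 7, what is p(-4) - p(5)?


p(-4) = 89
p(5) = -172
p(-4) - p(5) = 89 + 172 = 261


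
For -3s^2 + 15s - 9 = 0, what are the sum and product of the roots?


For as^2+bs+c=0: sum = -b/a, product = c/a.
a=-3, b=15, c=-9
Sum = -(15)/-3 = 5
Product = (-9)/-3 = 3


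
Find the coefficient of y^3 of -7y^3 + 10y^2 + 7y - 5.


Read off the coefficient of y^3: -7


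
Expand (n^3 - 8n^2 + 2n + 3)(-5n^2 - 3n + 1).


Distribute each term of the first polynomial:
  (n^3)(-5n^2 - 3n + 1) = -5n^5 - 3n^4 + n^3
  (-8n^2)(-5n^2 - 3n + 1) = 40n^4 + 24n^3 - 8n^2
  (2n)(-5n^2 - 3n + 1) = -10n^3 - 6n^2 + 2n
  (3)(-5n^2 - 3n + 1) = -15n^2 - 9n + 3
Sum: -5n^5 + 37n^4 + 15n^3 - 29n^2 - 7n + 3


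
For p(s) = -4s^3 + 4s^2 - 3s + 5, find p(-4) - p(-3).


p(-4) = 337
p(-3) = 158
p(-4) - p(-3) = 337 - 158 = 179


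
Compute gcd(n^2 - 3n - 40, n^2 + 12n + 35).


Factor each:
  n^2 - 3n - 40 = (n + 5)(n - 8)
  n^2 + 12n + 35 = (n + 5)(n + 7)
Common monic factor: n + 5


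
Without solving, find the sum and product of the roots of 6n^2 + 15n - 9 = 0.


For an^2+bn+c=0: sum = -b/a, product = c/a.
a=6, b=15, c=-9
Sum = -(15)/6 = -5/2
Product = (-9)/6 = -3/2


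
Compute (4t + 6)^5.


Expand (4t + 6)^5 by repeated multiplication:
  (4t + 6)^2 = 16t^2 + 48t + 36
  (4t + 6)^3 = 64t^3 + 288t^2 + 432t + 216
  (4t + 6)^4 = 256t^4 + 1536t^3 + 3456t^2 + 3456t + 1296
= 1024t^5 + 7680t^4 + 23040t^3 + 34560t^2 + 25920t + 7776


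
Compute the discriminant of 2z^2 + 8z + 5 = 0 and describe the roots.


D = b^2 - 4ac = (8)^2 - 4(2)(5) = 64 - 40 = 24
Since D > 0: two distinct irrational roots


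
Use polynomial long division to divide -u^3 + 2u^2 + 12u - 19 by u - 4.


(-u^3 + 2u^2 + 12u - 19) / (u - 4)
Step 1: -u^2 * (u - 4) = -u^3 + 4u^2; subtract.
Step 2: -2u * (u - 4) = -2u^2 + 8u; subtract.
Step 3: 4 * (u - 4) = 4u - 16; subtract.
Quotient: -u^2 - 2u + 4, Remainder: -3


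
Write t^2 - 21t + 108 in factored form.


Roots satisfy r1 + r2 = -b/a = 21 and r1*r2 = c/a = 108.
So r1 = 12, r2 = 9.
t^2 - 21t + 108 = (t - r1)(t - r2) = (t - 12)(t - 9)


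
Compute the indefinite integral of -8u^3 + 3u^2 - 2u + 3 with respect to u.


Reverse power rule on each term:
  ∫ -8u^3 du = -2u^4
  ∫ 3u^2 du = u^3
  ∫ -2u du = -u^2
  ∫ 3 du = 3u
F(u) = -2u^4 + u^3 - u^2 + 3u + C


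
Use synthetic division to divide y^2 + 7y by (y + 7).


Synthetic division with c = -7. Coefficients: 1, 7, 0
Bring down 1.
  1 * -7 = -7; -7 + 7 = 0
  0 * -7 = 0; 0 + 0 = 0
Quotient: y, Remainder: 0


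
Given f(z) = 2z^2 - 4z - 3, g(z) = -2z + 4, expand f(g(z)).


Substitute g(z) into f:
f(g(z)) = 2*(-2z + 4)^2 + (-4)*(-2z + 4) + (-3)
(-2z + 4)^2 = 4z^2 - 16z + 16
Expand and combine: 8z^2 - 24z + 13


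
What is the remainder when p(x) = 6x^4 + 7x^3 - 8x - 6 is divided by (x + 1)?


By the Remainder Theorem, the remainder equals p(-1):
  6*(-1)^4 = 6
  7*(-1)^3 = -7
  0*(-1)^2 = 0
  -8*(-1)^1 = 8
  constant: -6
Sum: 6 - 7 + 0 + 8 - 6 = 1


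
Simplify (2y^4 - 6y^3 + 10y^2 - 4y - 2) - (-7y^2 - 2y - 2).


Distribute the minus sign:
  (2y^4 - 6y^3 + 10y^2 - 4y - 2)
- (-7y^2 - 2y - 2)
Negate second polynomial: 7y^2 + 2y + 2
Add: 2y^4 - 6y^3 + 17y^2 - 2y


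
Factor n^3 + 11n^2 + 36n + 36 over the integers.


Try integer roots (divisors of 36). n=-6: p(-6)=0.
Divide out (n + 6): quotient is n^2 + 5n + 6.
Factor the quadratic: (n + 2)(n + 3)
Result: (n + 6)(n + 2)(n + 3)


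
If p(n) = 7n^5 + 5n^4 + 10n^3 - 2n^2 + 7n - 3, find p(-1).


Using direct substitution:
  7 * (-1)^5 = -7
  5 * (-1)^4 = 5
  10 * (-1)^3 = -10
  -2 * (-1)^2 = -2
  7 * (-1)^1 = -7
  constant: -3
Sum = -7 + 5 - 10 - 2 - 7 - 3 = -24


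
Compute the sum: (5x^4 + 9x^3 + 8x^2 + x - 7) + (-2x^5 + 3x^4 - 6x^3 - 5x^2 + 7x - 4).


Align terms by degree and add:
  5x^4 + 9x^3 + 8x^2 + x - 7
  -2x^5 + 3x^4 - 6x^3 - 5x^2 + 7x - 4
= -2x^5 + 8x^4 + 3x^3 + 3x^2 + 8x - 11


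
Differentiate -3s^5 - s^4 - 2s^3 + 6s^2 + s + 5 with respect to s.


Apply the power rule term by term:
  d/ds(-3s^5) = -15s^4
  d/ds(-s^4) = -4s^3
  d/ds(-2s^3) = -6s^2
  d/ds(6s^2) = 12s
  d/ds(s) = 1
  d/ds(5) = 0
p'(s) = -15s^4 - 4s^3 - 6s^2 + 12s + 1


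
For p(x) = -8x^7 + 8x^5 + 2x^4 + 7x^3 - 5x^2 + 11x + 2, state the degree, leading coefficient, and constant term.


Highest power of x is 7, with coefficient -8. Constant term is 2.
Degree = 7, leading coefficient = -8, constant term = 2


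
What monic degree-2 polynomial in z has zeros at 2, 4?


p(z) = (z - 2)(z - 4)
Expand: z^2 - 6z + 8


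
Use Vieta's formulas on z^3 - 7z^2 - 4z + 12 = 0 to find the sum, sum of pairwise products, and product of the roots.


Monic cubic z^3+bz^2+cz+d=0: sum=-b, pairwise sum=c, product=-d.
b=-7, c=-4, d=12
r1+r2+r3 = 7
r1r2+r1r3+r2r3 = -4
r1r2r3 = -12


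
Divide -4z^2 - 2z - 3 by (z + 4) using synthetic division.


Synthetic division with c = -4. Coefficients: -4, -2, -3
Bring down -4.
  -4 * -4 = 16; 16 - 2 = 14
  14 * -4 = -56; -56 - 3 = -59
Quotient: -4z + 14, Remainder: -59


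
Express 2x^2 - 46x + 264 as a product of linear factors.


Roots satisfy r1 + r2 = -b/a = 23 and r1*r2 = c/a = 132.
So r1 = 12, r2 = 11.
2x^2 - 46x + 264 = 2(x - r1)(x - r2) = 2(x - 12)(x - 11)


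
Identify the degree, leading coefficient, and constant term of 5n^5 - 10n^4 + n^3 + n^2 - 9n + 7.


Highest power of n is 5, with coefficient 5. Constant term is 7.
Degree = 5, leading coefficient = 5, constant term = 7


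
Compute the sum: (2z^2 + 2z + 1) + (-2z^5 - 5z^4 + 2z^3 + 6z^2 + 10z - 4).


Align terms by degree and add:
  2z^2 + 2z + 1
  -2z^5 - 5z^4 + 2z^3 + 6z^2 + 10z - 4
= -2z^5 - 5z^4 + 2z^3 + 8z^2 + 12z - 3


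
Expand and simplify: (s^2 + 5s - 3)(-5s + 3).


Distribute each term of the first polynomial:
  (s^2)(-5s + 3) = -5s^3 + 3s^2
  (5s)(-5s + 3) = -25s^2 + 15s
  (-3)(-5s + 3) = 15s - 9
Sum: -5s^3 - 22s^2 + 30s - 9


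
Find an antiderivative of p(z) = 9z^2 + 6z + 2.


Reverse power rule on each term:
  ∫ 9z^2 dz = 3z^3
  ∫ 6z dz = 3z^2
  ∫ 2 dz = 2z
F(z) = 3z^3 + 3z^2 + 2z + C


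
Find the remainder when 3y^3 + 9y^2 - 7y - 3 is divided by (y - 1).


By the Remainder Theorem, the remainder equals p(1):
  3*(1)^3 = 3
  9*(1)^2 = 9
  -7*(1)^1 = -7
  constant: -3
Sum: 3 + 9 - 7 - 3 = 2


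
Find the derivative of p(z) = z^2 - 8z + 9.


Apply the power rule term by term:
  d/dz(z^2) = 2z
  d/dz(-8z) = -8
  d/dz(9) = 0
p'(z) = 2z - 8


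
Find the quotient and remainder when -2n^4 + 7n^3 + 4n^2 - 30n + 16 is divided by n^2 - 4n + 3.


(-2n^4 + 7n^3 + 4n^2 - 30n + 16) / (n^2 - 4n + 3)
Step 1: -2n^2 * (n^2 - 4n + 3) = -2n^4 + 8n^3 - 6n^2; subtract.
Step 2: -n * (n^2 - 4n + 3) = -n^3 + 4n^2 - 3n; subtract.
Step 3: 6 * (n^2 - 4n + 3) = 6n^2 - 24n + 18; subtract.
Quotient: -2n^2 - n + 6, Remainder: -3n - 2


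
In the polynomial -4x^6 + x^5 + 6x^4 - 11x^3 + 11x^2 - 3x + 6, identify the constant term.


Read off the constant term: 6


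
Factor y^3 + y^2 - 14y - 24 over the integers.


Try integer roots (divisors of -24). y=4: p(4)=0.
Divide out (y - 4): quotient is y^2 + 5y + 6.
Factor the quadratic: (y + 2)(y + 3)
Result: (y - 4)(y + 2)(y + 3)


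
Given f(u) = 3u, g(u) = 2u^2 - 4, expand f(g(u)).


Substitute g(u) into f:
f(g(u)) = 3*(2u^2 - 4)
Expand and combine: 6u^2 - 12


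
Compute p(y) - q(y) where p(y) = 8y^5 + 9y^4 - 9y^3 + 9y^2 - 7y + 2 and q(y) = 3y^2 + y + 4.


Distribute the minus sign:
  (8y^5 + 9y^4 - 9y^3 + 9y^2 - 7y + 2)
- (3y^2 + y + 4)
Negate second polynomial: -3y^2 - y - 4
Add: 8y^5 + 9y^4 - 9y^3 + 6y^2 - 8y - 2


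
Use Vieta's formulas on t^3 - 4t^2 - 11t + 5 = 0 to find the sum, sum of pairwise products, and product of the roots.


Monic cubic t^3+bt^2+ct+d=0: sum=-b, pairwise sum=c, product=-d.
b=-4, c=-11, d=5
r1+r2+r3 = 4
r1r2+r1r3+r2r3 = -11
r1r2r3 = -5


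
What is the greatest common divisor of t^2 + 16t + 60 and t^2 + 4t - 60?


Factor each:
  t^2 + 16t + 60 = (t + 10)(t + 6)
  t^2 + 4t - 60 = (t + 10)(t - 6)
Common monic factor: t + 10


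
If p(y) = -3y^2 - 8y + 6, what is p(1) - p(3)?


p(1) = -5
p(3) = -45
p(1) - p(3) = -5 + 45 = 40


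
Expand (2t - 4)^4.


Expand (2t - 4)^4 by repeated multiplication:
  (2t - 4)^2 = 4t^2 - 16t + 16
  (2t - 4)^3 = 8t^3 - 48t^2 + 96t - 64
= 16t^4 - 128t^3 + 384t^2 - 512t + 256


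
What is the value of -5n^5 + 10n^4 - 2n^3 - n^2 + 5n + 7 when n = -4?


Using direct substitution:
  -5 * (-4)^5 = 5120
  10 * (-4)^4 = 2560
  -2 * (-4)^3 = 128
  -1 * (-4)^2 = -16
  5 * (-4)^1 = -20
  constant: 7
Sum = 5120 + 2560 + 128 - 16 - 20 + 7 = 7779


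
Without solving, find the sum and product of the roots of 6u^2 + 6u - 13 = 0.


For au^2+bu+c=0: sum = -b/a, product = c/a.
a=6, b=6, c=-13
Sum = -(6)/6 = -1
Product = (-13)/6 = -13/6


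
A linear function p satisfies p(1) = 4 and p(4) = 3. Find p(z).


p(z) = mz + b. Using p(1)=4, p(4)=3:
m = (4 - 3)/(1 - 4) = 1/-3 = -1/3
b = 4 - m*(1) = 4 + 1/3 = 13/3
p(z) = -(1/3)z + (13/3)


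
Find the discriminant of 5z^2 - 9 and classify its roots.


D = b^2 - 4ac = (0)^2 - 4(5)(-9) = 0 + 180 = 180
Since D > 0: two distinct irrational roots


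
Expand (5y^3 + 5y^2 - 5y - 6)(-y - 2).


Distribute each term of the first polynomial:
  (5y^3)(-y - 2) = -5y^4 - 10y^3
  (5y^2)(-y - 2) = -5y^3 - 10y^2
  (-5y)(-y - 2) = 5y^2 + 10y
  (-6)(-y - 2) = 6y + 12
Sum: -5y^4 - 15y^3 - 5y^2 + 16y + 12


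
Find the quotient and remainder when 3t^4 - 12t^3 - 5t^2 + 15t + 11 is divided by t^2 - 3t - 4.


(3t^4 - 12t^3 - 5t^2 + 15t + 11) / (t^2 - 3t - 4)
Step 1: 3t^2 * (t^2 - 3t - 4) = 3t^4 - 9t^3 - 12t^2; subtract.
Step 2: -3t * (t^2 - 3t - 4) = -3t^3 + 9t^2 + 12t; subtract.
Step 3: -2 * (t^2 - 3t - 4) = -2t^2 + 6t + 8; subtract.
Quotient: 3t^2 - 3t - 2, Remainder: -3t + 3


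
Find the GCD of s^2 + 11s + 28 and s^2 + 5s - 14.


Factor each:
  s^2 + 11s + 28 = (s + 7)(s + 4)
  s^2 + 5s - 14 = (s + 7)(s - 2)
Common monic factor: s + 7


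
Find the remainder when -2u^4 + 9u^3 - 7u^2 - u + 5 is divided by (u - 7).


By the Remainder Theorem, the remainder equals p(7):
  -2*(7)^4 = -4802
  9*(7)^3 = 3087
  -7*(7)^2 = -343
  -1*(7)^1 = -7
  constant: 5
Sum: -4802 + 3087 - 343 - 7 + 5 = -2060


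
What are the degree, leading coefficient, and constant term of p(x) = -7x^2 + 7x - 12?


Highest power of x is 2, with coefficient -7. Constant term is -12.
Degree = 2, leading coefficient = -7, constant term = -12


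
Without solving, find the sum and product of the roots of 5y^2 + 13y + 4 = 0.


For ay^2+by+c=0: sum = -b/a, product = c/a.
a=5, b=13, c=4
Sum = -(13)/5 = -13/5
Product = (4)/5 = 4/5


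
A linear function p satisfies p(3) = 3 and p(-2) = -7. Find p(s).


p(s) = ms + b. Using p(3)=3, p(-2)=-7:
m = (3 + 7)/(3 + 2) = 10/5 = 2
b = 3 - m*(3) = 3 - 6 = -3
p(s) = 2s - 3


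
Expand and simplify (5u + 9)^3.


Expand (5u + 9)^3 by repeated multiplication:
  (5u + 9)^2 = 25u^2 + 90u + 81
= 125u^3 + 675u^2 + 1215u + 729


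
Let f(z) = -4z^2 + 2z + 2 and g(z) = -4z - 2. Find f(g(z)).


Substitute g(z) into f:
f(g(z)) = -4*(-4z - 2)^2 + 2*(-4z - 2) + 2
(-4z - 2)^2 = 16z^2 + 16z + 4
Expand and combine: -64z^2 - 72z - 18


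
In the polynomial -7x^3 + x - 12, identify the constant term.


Read off the constant term: -12


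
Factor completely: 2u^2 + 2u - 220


Roots satisfy r1 + r2 = -b/a = -1 and r1*r2 = c/a = -110.
So r1 = -11, r2 = 10.
2u^2 + 2u - 220 = 2(u - r1)(u - r2) = 2(u + 11)(u - 10)


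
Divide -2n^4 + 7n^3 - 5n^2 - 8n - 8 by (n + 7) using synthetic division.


Synthetic division with c = -7. Coefficients: -2, 7, -5, -8, -8
Bring down -2.
  -2 * -7 = 14; 14 + 7 = 21
  21 * -7 = -147; -147 - 5 = -152
  -152 * -7 = 1064; 1064 - 8 = 1056
  1056 * -7 = -7392; -7392 - 8 = -7400
Quotient: -2n^3 + 21n^2 - 152n + 1056, Remainder: -7400


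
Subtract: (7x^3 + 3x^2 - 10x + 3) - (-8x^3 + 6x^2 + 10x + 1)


Distribute the minus sign:
  (7x^3 + 3x^2 - 10x + 3)
- (-8x^3 + 6x^2 + 10x + 1)
Negate second polynomial: 8x^3 - 6x^2 - 10x - 1
Add: 15x^3 - 3x^2 - 20x + 2


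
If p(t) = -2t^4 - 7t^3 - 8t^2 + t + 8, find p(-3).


Using direct substitution:
  -2 * (-3)^4 = -162
  -7 * (-3)^3 = 189
  -8 * (-3)^2 = -72
  1 * (-3)^1 = -3
  constant: 8
Sum = -162 + 189 - 72 - 3 + 8 = -40


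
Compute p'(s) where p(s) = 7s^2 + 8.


Apply the power rule term by term:
  d/ds(7s^2) = 14s
  d/ds(8) = 0
p'(s) = 14s


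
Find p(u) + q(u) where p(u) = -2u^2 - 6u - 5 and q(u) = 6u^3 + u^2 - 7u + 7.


Align terms by degree and add:
  -2u^2 - 6u - 5
+ 6u^3 + u^2 - 7u + 7
= 6u^3 - u^2 - 13u + 2


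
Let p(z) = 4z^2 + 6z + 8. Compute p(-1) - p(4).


p(-1) = 6
p(4) = 96
p(-1) - p(4) = 6 - 96 = -90


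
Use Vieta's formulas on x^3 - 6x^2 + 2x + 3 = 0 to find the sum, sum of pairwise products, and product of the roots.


Monic cubic x^3+bx^2+cx+d=0: sum=-b, pairwise sum=c, product=-d.
b=-6, c=2, d=3
r1+r2+r3 = 6
r1r2+r1r3+r2r3 = 2
r1r2r3 = -3


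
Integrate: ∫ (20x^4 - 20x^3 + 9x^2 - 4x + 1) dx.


Reverse power rule on each term:
  ∫ 20x^4 dx = 4x^5
  ∫ -20x^3 dx = -5x^4
  ∫ 9x^2 dx = 3x^3
  ∫ -4x dx = -2x^2
  ∫ 1 dx = x
F(x) = 4x^5 - 5x^4 + 3x^3 - 2x^2 + x + C


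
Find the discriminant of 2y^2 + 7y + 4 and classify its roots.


D = b^2 - 4ac = (7)^2 - 4(2)(4) = 49 - 32 = 17
Since D > 0: two distinct irrational roots


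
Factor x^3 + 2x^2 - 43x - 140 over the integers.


Try integer roots (divisors of -140). x=-4: p(-4)=0.
Divide out (x + 4): quotient is x^2 - 2x - 35.
Factor the quadratic: (x - 7)(x + 5)
Result: (x + 4)(x - 7)(x + 5)


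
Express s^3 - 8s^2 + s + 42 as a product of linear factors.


Try integer roots (divisors of 42). s=7: p(7)=0.
Divide out (s - 7): quotient is s^2 - s - 6.
Factor the quadratic: (s - 3)(s + 2)
Result: (s - 7)(s - 3)(s + 2)


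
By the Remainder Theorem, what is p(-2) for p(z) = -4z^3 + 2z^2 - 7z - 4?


By the Remainder Theorem, the remainder equals p(-2):
  -4*(-2)^3 = 32
  2*(-2)^2 = 8
  -7*(-2)^1 = 14
  constant: -4
Sum: 32 + 8 + 14 - 4 = 50


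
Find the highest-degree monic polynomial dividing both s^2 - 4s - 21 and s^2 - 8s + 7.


Factor each:
  s^2 - 4s - 21 = (s - 7)(s + 3)
  s^2 - 8s + 7 = (s - 7)(s - 1)
Common monic factor: s - 7


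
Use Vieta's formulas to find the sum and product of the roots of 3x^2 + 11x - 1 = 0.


For ax^2+bx+c=0: sum = -b/a, product = c/a.
a=3, b=11, c=-1
Sum = -(11)/3 = -11/3
Product = (-1)/3 = -1/3


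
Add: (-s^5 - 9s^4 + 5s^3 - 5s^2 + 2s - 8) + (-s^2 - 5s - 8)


Align terms by degree and add:
  -s^5 - 9s^4 + 5s^3 - 5s^2 + 2s - 8
  -s^2 - 5s - 8
= -s^5 - 9s^4 + 5s^3 - 6s^2 - 3s - 16


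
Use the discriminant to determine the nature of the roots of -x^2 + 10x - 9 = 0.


D = b^2 - 4ac = (10)^2 - 4(-1)(-9) = 100 - 36 = 64
Since D > 0: two distinct rational roots


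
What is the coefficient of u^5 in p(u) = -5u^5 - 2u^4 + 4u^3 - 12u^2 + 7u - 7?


Read off the coefficient of u^5: -5


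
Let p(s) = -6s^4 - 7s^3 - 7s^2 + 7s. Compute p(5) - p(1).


p(5) = -4765
p(1) = -13
p(5) - p(1) = -4765 + 13 = -4752


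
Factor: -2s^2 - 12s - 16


Roots satisfy r1 + r2 = -b/a = -6 and r1*r2 = c/a = 8.
So r1 = -4, r2 = -2.
-2s^2 - 12s - 16 = -2(s - r1)(s - r2) = -2(s + 4)(s + 2)


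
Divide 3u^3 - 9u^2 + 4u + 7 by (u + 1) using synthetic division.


Synthetic division with c = -1. Coefficients: 3, -9, 4, 7
Bring down 3.
  3 * -1 = -3; -3 - 9 = -12
  -12 * -1 = 12; 12 + 4 = 16
  16 * -1 = -16; -16 + 7 = -9
Quotient: 3u^2 - 12u + 16, Remainder: -9


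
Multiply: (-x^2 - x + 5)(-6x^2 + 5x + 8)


Distribute each term of the first polynomial:
  (-x^2)(-6x^2 + 5x + 8) = 6x^4 - 5x^3 - 8x^2
  (-x)(-6x^2 + 5x + 8) = 6x^3 - 5x^2 - 8x
  (5)(-6x^2 + 5x + 8) = -30x^2 + 25x + 40
Sum: 6x^4 + x^3 - 43x^2 + 17x + 40


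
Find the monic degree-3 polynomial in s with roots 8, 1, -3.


p(s) = (s - 8)(s - 1)(s + 3)
Expand: s^3 - 6s^2 - 19s + 24


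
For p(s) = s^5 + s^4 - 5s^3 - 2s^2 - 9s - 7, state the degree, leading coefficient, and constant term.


Highest power of s is 5, with coefficient 1. Constant term is -7.
Degree = 5, leading coefficient = 1, constant term = -7


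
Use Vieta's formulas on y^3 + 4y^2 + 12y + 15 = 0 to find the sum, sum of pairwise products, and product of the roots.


Monic cubic y^3+by^2+cy+d=0: sum=-b, pairwise sum=c, product=-d.
b=4, c=12, d=15
r1+r2+r3 = -4
r1r2+r1r3+r2r3 = 12
r1r2r3 = -15


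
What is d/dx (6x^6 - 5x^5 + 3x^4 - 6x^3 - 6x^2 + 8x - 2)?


Apply the power rule term by term:
  d/dx(6x^6) = 36x^5
  d/dx(-5x^5) = -25x^4
  d/dx(3x^4) = 12x^3
  d/dx(-6x^3) = -18x^2
  d/dx(-6x^2) = -12x
  d/dx(8x) = 8
  d/dx(-2) = 0
p'(x) = 36x^5 - 25x^4 + 12x^3 - 18x^2 - 12x + 8


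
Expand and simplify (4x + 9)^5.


Expand (4x + 9)^5 by repeated multiplication:
  (4x + 9)^2 = 16x^2 + 72x + 81
  (4x + 9)^3 = 64x^3 + 432x^2 + 972x + 729
  (4x + 9)^4 = 256x^4 + 2304x^3 + 7776x^2 + 11664x + 6561
= 1024x^5 + 11520x^4 + 51840x^3 + 116640x^2 + 131220x + 59049


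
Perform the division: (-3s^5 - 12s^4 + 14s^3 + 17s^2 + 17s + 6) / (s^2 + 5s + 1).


(-3s^5 - 12s^4 + 14s^3 + 17s^2 + 17s + 6) / (s^2 + 5s + 1)
Step 1: -3s^3 * (s^2 + 5s + 1) = -3s^5 - 15s^4 - 3s^3; subtract.
Step 2: 3s^2 * (s^2 + 5s + 1) = 3s^4 + 15s^3 + 3s^2; subtract.
Step 3: 2s * (s^2 + 5s + 1) = 2s^3 + 10s^2 + 2s; subtract.
Step 4: 4 * (s^2 + 5s + 1) = 4s^2 + 20s + 4; subtract.
Quotient: -3s^3 + 3s^2 + 2s + 4, Remainder: -5s + 2


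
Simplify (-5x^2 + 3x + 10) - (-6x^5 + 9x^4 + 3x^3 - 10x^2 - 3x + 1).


Distribute the minus sign:
  (-5x^2 + 3x + 10)
- (-6x^5 + 9x^4 + 3x^3 - 10x^2 - 3x + 1)
Negate second polynomial: 6x^5 - 9x^4 - 3x^3 + 10x^2 + 3x - 1
Add: 6x^5 - 9x^4 - 3x^3 + 5x^2 + 6x + 9


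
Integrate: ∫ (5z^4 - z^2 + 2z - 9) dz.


Reverse power rule on each term:
  ∫ 5z^4 dz = z^5
  ∫ -z^2 dz = -(1/3)z^3
  ∫ 2z dz = z^2
  ∫ -9 dz = -9z
F(z) = z^5 - (1/3)z^3 + z^2 - 9z + C


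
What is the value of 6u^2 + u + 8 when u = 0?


Using direct substitution:
  6 * (0)^2 = 0
  1 * (0)^1 = 0
  constant: 8
Sum = 0 + 0 + 8 = 8


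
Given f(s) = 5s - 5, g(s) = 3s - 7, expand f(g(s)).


Substitute g(s) into f:
f(g(s)) = 5*(3s - 7) + (-5)
Expand and combine: 15s - 40


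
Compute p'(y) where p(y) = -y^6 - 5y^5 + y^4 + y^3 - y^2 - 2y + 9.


Apply the power rule term by term:
  d/dy(-y^6) = -6y^5
  d/dy(-5y^5) = -25y^4
  d/dy(y^4) = 4y^3
  d/dy(y^3) = 3y^2
  d/dy(-y^2) = -2y
  d/dy(-2y) = -2
  d/dy(9) = 0
p'(y) = -6y^5 - 25y^4 + 4y^3 + 3y^2 - 2y - 2


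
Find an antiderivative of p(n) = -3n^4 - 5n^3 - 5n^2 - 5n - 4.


Reverse power rule on each term:
  ∫ -3n^4 dn = -(3/5)n^5
  ∫ -5n^3 dn = -(5/4)n^4
  ∫ -5n^2 dn = -(5/3)n^3
  ∫ -5n dn = -(5/2)n^2
  ∫ -4 dn = -4n
F(n) = -(3/5)n^5 - (5/4)n^4 - (5/3)n^3 - (5/2)n^2 - 4n + C


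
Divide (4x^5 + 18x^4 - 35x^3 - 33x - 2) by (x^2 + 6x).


(4x^5 + 18x^4 - 35x^3 - 33x - 2) / (x^2 + 6x)
Step 1: 4x^3 * (x^2 + 6x) = 4x^5 + 24x^4; subtract.
Step 2: -6x^2 * (x^2 + 6x) = -6x^4 - 36x^3; subtract.
Step 3: x * (x^2 + 6x) = x^3 + 6x^2; subtract.
Step 4: -6 * (x^2 + 6x) = -6x^2 - 36x; subtract.
Quotient: 4x^3 - 6x^2 + x - 6, Remainder: 3x - 2


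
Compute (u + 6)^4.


Expand (u + 6)^4 by repeated multiplication:
  (u + 6)^2 = u^2 + 12u + 36
  (u + 6)^3 = u^3 + 18u^2 + 108u + 216
= u^4 + 24u^3 + 216u^2 + 864u + 1296


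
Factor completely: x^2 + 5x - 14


Roots satisfy r1 + r2 = -b/a = -5 and r1*r2 = c/a = -14.
So r1 = 2, r2 = -7.
x^2 + 5x - 14 = (x - r1)(x - r2) = (x - 2)(x + 7)


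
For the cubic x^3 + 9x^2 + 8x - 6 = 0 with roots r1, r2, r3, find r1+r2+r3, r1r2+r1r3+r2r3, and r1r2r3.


Monic cubic x^3+bx^2+cx+d=0: sum=-b, pairwise sum=c, product=-d.
b=9, c=8, d=-6
r1+r2+r3 = -9
r1r2+r1r3+r2r3 = 8
r1r2r3 = 6


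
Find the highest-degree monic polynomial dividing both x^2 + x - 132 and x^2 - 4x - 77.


Factor each:
  x^2 + x - 132 = (x - 11)(x + 12)
  x^2 - 4x - 77 = (x - 11)(x + 7)
Common monic factor: x - 11


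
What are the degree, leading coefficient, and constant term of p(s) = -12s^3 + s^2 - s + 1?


Highest power of s is 3, with coefficient -12. Constant term is 1.
Degree = 3, leading coefficient = -12, constant term = 1


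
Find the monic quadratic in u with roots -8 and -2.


p(u) = (u + 8)(u + 2)
Expand: u^2 + 10u + 16


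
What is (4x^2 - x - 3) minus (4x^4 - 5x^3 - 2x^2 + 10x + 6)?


Distribute the minus sign:
  (4x^2 - x - 3)
- (4x^4 - 5x^3 - 2x^2 + 10x + 6)
Negate second polynomial: -4x^4 + 5x^3 + 2x^2 - 10x - 6
Add: -4x^4 + 5x^3 + 6x^2 - 11x - 9


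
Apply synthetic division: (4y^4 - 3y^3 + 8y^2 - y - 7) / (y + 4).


Synthetic division with c = -4. Coefficients: 4, -3, 8, -1, -7
Bring down 4.
  4 * -4 = -16; -16 - 3 = -19
  -19 * -4 = 76; 76 + 8 = 84
  84 * -4 = -336; -336 - 1 = -337
  -337 * -4 = 1348; 1348 - 7 = 1341
Quotient: 4y^3 - 19y^2 + 84y - 337, Remainder: 1341


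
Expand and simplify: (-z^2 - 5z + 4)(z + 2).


Distribute each term of the first polynomial:
  (-z^2)(z + 2) = -z^3 - 2z^2
  (-5z)(z + 2) = -5z^2 - 10z
  (4)(z + 2) = 4z + 8
Sum: -z^3 - 7z^2 - 6z + 8


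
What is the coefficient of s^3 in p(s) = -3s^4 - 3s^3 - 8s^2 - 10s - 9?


Read off the coefficient of s^3: -3


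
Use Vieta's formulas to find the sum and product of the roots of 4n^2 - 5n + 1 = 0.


For an^2+bn+c=0: sum = -b/a, product = c/a.
a=4, b=-5, c=1
Sum = -(-5)/4 = 5/4
Product = (1)/4 = 1/4


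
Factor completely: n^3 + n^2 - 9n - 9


Try integer roots (divisors of -9). n=-3: p(-3)=0.
Divide out (n + 3): quotient is n^2 - 2n - 3.
Factor the quadratic: (n - 3)(n + 1)
Result: (n + 3)(n - 3)(n + 1)


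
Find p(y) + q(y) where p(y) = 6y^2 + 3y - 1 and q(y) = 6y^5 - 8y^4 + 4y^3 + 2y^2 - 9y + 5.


Align terms by degree and add:
  6y^2 + 3y - 1
+ 6y^5 - 8y^4 + 4y^3 + 2y^2 - 9y + 5
= 6y^5 - 8y^4 + 4y^3 + 8y^2 - 6y + 4


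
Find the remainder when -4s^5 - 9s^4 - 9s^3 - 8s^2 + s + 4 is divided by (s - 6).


By the Remainder Theorem, the remainder equals p(6):
  -4*(6)^5 = -31104
  -9*(6)^4 = -11664
  -9*(6)^3 = -1944
  -8*(6)^2 = -288
  1*(6)^1 = 6
  constant: 4
Sum: -31104 - 11664 - 1944 - 288 + 6 + 4 = -44990


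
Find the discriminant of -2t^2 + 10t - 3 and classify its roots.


D = b^2 - 4ac = (10)^2 - 4(-2)(-3) = 100 - 24 = 76
Since D > 0: two distinct irrational roots


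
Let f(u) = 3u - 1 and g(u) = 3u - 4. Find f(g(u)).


Substitute g(u) into f:
f(g(u)) = 3*(3u - 4) + (-1)
Expand and combine: 9u - 13


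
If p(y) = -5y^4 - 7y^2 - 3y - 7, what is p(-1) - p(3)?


p(-1) = -16
p(3) = -484
p(-1) - p(3) = -16 + 484 = 468


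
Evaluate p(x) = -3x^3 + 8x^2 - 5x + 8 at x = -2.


Using direct substitution:
  -3 * (-2)^3 = 24
  8 * (-2)^2 = 32
  -5 * (-2)^1 = 10
  constant: 8
Sum = 24 + 32 + 10 + 8 = 74


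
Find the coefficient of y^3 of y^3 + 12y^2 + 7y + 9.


Read off the coefficient of y^3: 1


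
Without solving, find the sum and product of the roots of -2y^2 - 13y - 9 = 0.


For ay^2+by+c=0: sum = -b/a, product = c/a.
a=-2, b=-13, c=-9
Sum = -(-13)/-2 = -13/2
Product = (-9)/-2 = 9/2


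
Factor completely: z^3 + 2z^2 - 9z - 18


Try integer roots (divisors of -18). z=-3: p(-3)=0.
Divide out (z + 3): quotient is z^2 - z - 6.
Factor the quadratic: (z - 3)(z + 2)
Result: (z + 3)(z - 3)(z + 2)


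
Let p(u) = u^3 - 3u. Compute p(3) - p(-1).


p(3) = 18
p(-1) = 2
p(3) - p(-1) = 18 - 2 = 16


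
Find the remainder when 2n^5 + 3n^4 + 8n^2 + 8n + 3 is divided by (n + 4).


By the Remainder Theorem, the remainder equals p(-4):
  2*(-4)^5 = -2048
  3*(-4)^4 = 768
  0*(-4)^3 = 0
  8*(-4)^2 = 128
  8*(-4)^1 = -32
  constant: 3
Sum: -2048 + 768 + 0 + 128 - 32 + 3 = -1181


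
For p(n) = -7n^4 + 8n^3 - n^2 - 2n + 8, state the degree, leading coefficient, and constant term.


Highest power of n is 4, with coefficient -7. Constant term is 8.
Degree = 4, leading coefficient = -7, constant term = 8


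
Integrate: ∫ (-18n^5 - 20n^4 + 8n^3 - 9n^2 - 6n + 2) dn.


Reverse power rule on each term:
  ∫ -18n^5 dn = -3n^6
  ∫ -20n^4 dn = -4n^5
  ∫ 8n^3 dn = 2n^4
  ∫ -9n^2 dn = -3n^3
  ∫ -6n dn = -3n^2
  ∫ 2 dn = 2n
F(n) = -3n^6 - 4n^5 + 2n^4 - 3n^3 - 3n^2 + 2n + C


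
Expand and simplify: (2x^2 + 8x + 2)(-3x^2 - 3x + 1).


Distribute each term of the first polynomial:
  (2x^2)(-3x^2 - 3x + 1) = -6x^4 - 6x^3 + 2x^2
  (8x)(-3x^2 - 3x + 1) = -24x^3 - 24x^2 + 8x
  (2)(-3x^2 - 3x + 1) = -6x^2 - 6x + 2
Sum: -6x^4 - 30x^3 - 28x^2 + 2x + 2


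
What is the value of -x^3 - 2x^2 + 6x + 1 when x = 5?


Using direct substitution:
  -1 * (5)^3 = -125
  -2 * (5)^2 = -50
  6 * (5)^1 = 30
  constant: 1
Sum = -125 - 50 + 30 + 1 = -144


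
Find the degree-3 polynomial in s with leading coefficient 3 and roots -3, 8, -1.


p(s) = 3(s + 3)(s - 8)(s + 1)
Expand: 3s^3 - 12s^2 - 87s - 72


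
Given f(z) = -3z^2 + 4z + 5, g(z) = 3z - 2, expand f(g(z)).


Substitute g(z) into f:
f(g(z)) = -3*(3z - 2)^2 + 4*(3z - 2) + 5
(3z - 2)^2 = 9z^2 - 12z + 4
Expand and combine: -27z^2 + 48z - 15


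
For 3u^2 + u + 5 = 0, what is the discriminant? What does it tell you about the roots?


D = b^2 - 4ac = (1)^2 - 4(3)(5) = 1 - 60 = -59
Since D < 0: two complex conjugate roots (no real roots)


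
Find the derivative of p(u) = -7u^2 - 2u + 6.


Apply the power rule term by term:
  d/du(-7u^2) = -14u
  d/du(-2u) = -2
  d/du(6) = 0
p'(u) = -14u - 2


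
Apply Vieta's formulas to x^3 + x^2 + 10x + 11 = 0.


Monic cubic x^3+bx^2+cx+d=0: sum=-b, pairwise sum=c, product=-d.
b=1, c=10, d=11
r1+r2+r3 = -1
r1r2+r1r3+r2r3 = 10
r1r2r3 = -11


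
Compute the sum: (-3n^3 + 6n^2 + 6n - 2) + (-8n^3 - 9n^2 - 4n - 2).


Align terms by degree and add:
  -3n^3 + 6n^2 + 6n - 2
  -8n^3 - 9n^2 - 4n - 2
= -11n^3 - 3n^2 + 2n - 4


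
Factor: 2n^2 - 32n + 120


Roots satisfy r1 + r2 = -b/a = 16 and r1*r2 = c/a = 60.
So r1 = 10, r2 = 6.
2n^2 - 32n + 120 = 2(n - r1)(n - r2) = 2(n - 10)(n - 6)


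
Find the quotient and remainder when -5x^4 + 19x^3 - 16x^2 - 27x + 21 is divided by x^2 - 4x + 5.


(-5x^4 + 19x^3 - 16x^2 - 27x + 21) / (x^2 - 4x + 5)
Step 1: -5x^2 * (x^2 - 4x + 5) = -5x^4 + 20x^3 - 25x^2; subtract.
Step 2: -x * (x^2 - 4x + 5) = -x^3 + 4x^2 - 5x; subtract.
Step 3: 5 * (x^2 - 4x + 5) = 5x^2 - 20x + 25; subtract.
Quotient: -5x^2 - x + 5, Remainder: -2x - 4


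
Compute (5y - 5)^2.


Expand (5y - 5)^2 by repeated multiplication:
= 25y^2 - 50y + 25


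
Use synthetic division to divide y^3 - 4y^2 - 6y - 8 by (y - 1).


Synthetic division with c = 1. Coefficients: 1, -4, -6, -8
Bring down 1.
  1 * 1 = 1; 1 - 4 = -3
  -3 * 1 = -3; -3 - 6 = -9
  -9 * 1 = -9; -9 - 8 = -17
Quotient: y^2 - 3y - 9, Remainder: -17


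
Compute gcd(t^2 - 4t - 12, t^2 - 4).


Factor each:
  t^2 - 4t - 12 = (t + 2)(t - 6)
  t^2 - 4 = (t + 2)(t - 2)
Common monic factor: t + 2


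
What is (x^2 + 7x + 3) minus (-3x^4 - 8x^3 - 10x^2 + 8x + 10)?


Distribute the minus sign:
  (x^2 + 7x + 3)
- (-3x^4 - 8x^3 - 10x^2 + 8x + 10)
Negate second polynomial: 3x^4 + 8x^3 + 10x^2 - 8x - 10
Add: 3x^4 + 8x^3 + 11x^2 - x - 7


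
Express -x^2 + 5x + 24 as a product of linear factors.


Roots satisfy r1 + r2 = -b/a = 5 and r1*r2 = c/a = -24.
So r1 = -3, r2 = 8.
-x^2 + 5x + 24 = -(x - r1)(x - r2) = -(x + 3)(x - 8)


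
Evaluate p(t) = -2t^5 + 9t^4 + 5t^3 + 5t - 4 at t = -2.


Using direct substitution:
  -2 * (-2)^5 = 64
  9 * (-2)^4 = 144
  5 * (-2)^3 = -40
  0 * (-2)^2 = 0
  5 * (-2)^1 = -10
  constant: -4
Sum = 64 + 144 - 40 + 0 - 10 - 4 = 154


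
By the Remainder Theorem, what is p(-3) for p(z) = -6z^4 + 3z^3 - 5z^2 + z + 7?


By the Remainder Theorem, the remainder equals p(-3):
  -6*(-3)^4 = -486
  3*(-3)^3 = -81
  -5*(-3)^2 = -45
  1*(-3)^1 = -3
  constant: 7
Sum: -486 - 81 - 45 - 3 + 7 = -608


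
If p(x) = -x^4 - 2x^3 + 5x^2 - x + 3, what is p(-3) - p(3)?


p(-3) = 24
p(3) = -90
p(-3) - p(3) = 24 + 90 = 114


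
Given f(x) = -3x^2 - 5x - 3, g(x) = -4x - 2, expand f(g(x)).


Substitute g(x) into f:
f(g(x)) = -3*(-4x - 2)^2 + (-5)*(-4x - 2) + (-3)
(-4x - 2)^2 = 16x^2 + 16x + 4
Expand and combine: -48x^2 - 28x - 5


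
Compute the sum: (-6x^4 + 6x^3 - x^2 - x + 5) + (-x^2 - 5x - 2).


Align terms by degree and add:
  -6x^4 + 6x^3 - x^2 - x + 5
  -x^2 - 5x - 2
= -6x^4 + 6x^3 - 2x^2 - 6x + 3


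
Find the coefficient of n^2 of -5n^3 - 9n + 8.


Read off the coefficient of n^2: 0


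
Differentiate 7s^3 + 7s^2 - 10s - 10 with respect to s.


Apply the power rule term by term:
  d/ds(7s^3) = 21s^2
  d/ds(7s^2) = 14s
  d/ds(-10s) = -10
  d/ds(-10) = 0
p'(s) = 21s^2 + 14s - 10


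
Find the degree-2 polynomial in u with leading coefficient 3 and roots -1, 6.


p(u) = 3(u + 1)(u - 6)
Expand: 3u^2 - 15u - 18


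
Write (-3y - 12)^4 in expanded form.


Expand (-3y - 12)^4 by repeated multiplication:
  (-3y - 12)^2 = 9y^2 + 72y + 144
  (-3y - 12)^3 = -27y^3 - 324y^2 - 1296y - 1728
= 81y^4 + 1296y^3 + 7776y^2 + 20736y + 20736


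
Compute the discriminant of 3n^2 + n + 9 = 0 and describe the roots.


D = b^2 - 4ac = (1)^2 - 4(3)(9) = 1 - 108 = -107
Since D < 0: two complex conjugate roots (no real roots)


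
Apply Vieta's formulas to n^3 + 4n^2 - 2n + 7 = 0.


Monic cubic n^3+bn^2+cn+d=0: sum=-b, pairwise sum=c, product=-d.
b=4, c=-2, d=7
r1+r2+r3 = -4
r1r2+r1r3+r2r3 = -2
r1r2r3 = -7


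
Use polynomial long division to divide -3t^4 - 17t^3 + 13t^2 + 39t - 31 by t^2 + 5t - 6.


(-3t^4 - 17t^3 + 13t^2 + 39t - 31) / (t^2 + 5t - 6)
Step 1: -3t^2 * (t^2 + 5t - 6) = -3t^4 - 15t^3 + 18t^2; subtract.
Step 2: -2t * (t^2 + 5t - 6) = -2t^3 - 10t^2 + 12t; subtract.
Step 3: 5 * (t^2 + 5t - 6) = 5t^2 + 25t - 30; subtract.
Quotient: -3t^2 - 2t + 5, Remainder: 2t - 1
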